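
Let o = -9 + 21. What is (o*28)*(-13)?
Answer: -4368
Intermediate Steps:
o = 12
(o*28)*(-13) = (12*28)*(-13) = 336*(-13) = -4368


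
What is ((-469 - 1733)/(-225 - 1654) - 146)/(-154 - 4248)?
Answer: 136066/4135679 ≈ 0.032901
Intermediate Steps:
((-469 - 1733)/(-225 - 1654) - 146)/(-154 - 4248) = (-2202/(-1879) - 146)/(-4402) = (-2202*(-1/1879) - 146)*(-1/4402) = (2202/1879 - 146)*(-1/4402) = -272132/1879*(-1/4402) = 136066/4135679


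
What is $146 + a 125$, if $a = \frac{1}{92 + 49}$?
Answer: $\frac{20711}{141} \approx 146.89$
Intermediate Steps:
$a = \frac{1}{141} \approx 0.0070922$
$146 + a 125 = 146 + \frac{1}{141} \cdot 125 = 146 + \frac{125}{141} = \frac{20711}{141}$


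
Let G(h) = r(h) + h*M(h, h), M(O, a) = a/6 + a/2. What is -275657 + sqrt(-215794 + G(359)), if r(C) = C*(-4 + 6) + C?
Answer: -275657 + I*sqrt(1159167)/3 ≈ -2.7566e+5 + 358.88*I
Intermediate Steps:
r(C) = 3*C (r(C) = C*2 + C = 2*C + C = 3*C)
M(O, a) = 2*a/3 (M(O, a) = a*(1/6) + a*(1/2) = a/6 + a/2 = 2*a/3)
G(h) = 3*h + 2*h**2/3 (G(h) = 3*h + h*(2*h/3) = 3*h + 2*h**2/3)
-275657 + sqrt(-215794 + G(359)) = -275657 + sqrt(-215794 + (1/3)*359*(9 + 2*359)) = -275657 + sqrt(-215794 + (1/3)*359*(9 + 718)) = -275657 + sqrt(-215794 + (1/3)*359*727) = -275657 + sqrt(-215794 + 260993/3) = -275657 + sqrt(-386389/3) = -275657 + I*sqrt(1159167)/3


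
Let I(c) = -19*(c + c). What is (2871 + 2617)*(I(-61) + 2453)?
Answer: 26183248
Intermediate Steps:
I(c) = -38*c
(2871 + 2617)*(I(-61) + 2453) = (2871 + 2617)*(-38*(-61) + 2453) = 5488*(2318 + 2453) = 5488*4771 = 26183248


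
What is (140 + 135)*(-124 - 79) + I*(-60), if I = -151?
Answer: -46765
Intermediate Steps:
(140 + 135)*(-124 - 79) + I*(-60) = (140 + 135)*(-124 - 79) - 151*(-60) = 275*(-203) + 9060 = -55825 + 9060 = -46765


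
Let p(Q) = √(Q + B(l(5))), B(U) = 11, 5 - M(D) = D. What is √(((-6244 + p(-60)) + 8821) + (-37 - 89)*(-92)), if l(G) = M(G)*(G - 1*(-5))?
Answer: √(14169 + 7*I) ≈ 119.03 + 0.0294*I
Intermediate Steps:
M(D) = 5 - D
l(G) = (5 + G)*(5 - G) (l(G) = (5 - G)*(G - 1*(-5)) = (5 - G)*(G + 5) = (5 - G)*(5 + G) = (5 + G)*(5 - G))
p(Q) = √(11 + Q) (p(Q) = √(Q + 11) = √(11 + Q))
√(((-6244 + p(-60)) + 8821) + (-37 - 89)*(-92)) = √(((-6244 + √(11 - 60)) + 8821) + (-37 - 89)*(-92)) = √(((-6244 + √(-49)) + 8821) - 126*(-92)) = √(((-6244 + 7*I) + 8821) + 11592) = √((2577 + 7*I) + 11592) = √(14169 + 7*I)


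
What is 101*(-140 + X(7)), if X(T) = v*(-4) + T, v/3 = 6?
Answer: -20705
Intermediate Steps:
v = 18 (v = 3*6 = 18)
X(T) = -72 + T (X(T) = 18*(-4) + T = -72 + T)
101*(-140 + X(7)) = 101*(-140 + (-72 + 7)) = 101*(-140 - 65) = 101*(-205) = -20705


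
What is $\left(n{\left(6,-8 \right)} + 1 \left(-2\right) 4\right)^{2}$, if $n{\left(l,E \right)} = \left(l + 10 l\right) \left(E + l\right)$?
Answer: $19600$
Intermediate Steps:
$n{\left(l,E \right)} = 11 l \left(E + l\right)$
$\left(n{\left(6,-8 \right)} + 1 \left(-2\right) 4\right)^{2} = \left(11 \cdot 6 \left(-8 + 6\right) + 1 \left(-2\right) 4\right)^{2} = \left(11 \cdot 6 \left(-2\right) - 8\right)^{2} = \left(-132 - 8\right)^{2} = \left(-140\right)^{2} = 19600$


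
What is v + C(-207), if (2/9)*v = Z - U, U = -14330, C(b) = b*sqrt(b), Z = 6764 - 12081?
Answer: 81117/2 - 621*I*sqrt(23) ≈ 40559.0 - 2978.2*I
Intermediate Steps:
Z = -5317
C(b) = b**(3/2)
v = 81117/2 (v = 9*(-5317 - 1*(-14330))/2 = 9*(-5317 + 14330)/2 = (9/2)*9013 = 81117/2 ≈ 40559.)
v + C(-207) = 81117/2 + (-207)**(3/2) = 81117/2 - 621*I*sqrt(23)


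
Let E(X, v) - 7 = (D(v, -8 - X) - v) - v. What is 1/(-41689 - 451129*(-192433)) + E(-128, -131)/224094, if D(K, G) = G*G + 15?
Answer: 696274504068395/10625915192699118 ≈ 0.065526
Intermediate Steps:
D(K, G) = 15 + G² (D(K, G) = G² + 15 = 15 + G²)
E(X, v) = 22 + (-8 - X)² - 2*v (E(X, v) = 7 + (((15 + (-8 - X)²) - v) - v) = 7 + ((15 + (-8 - X)² - v) - v) = 7 + (15 + (-8 - X)² - 2*v) = 22 + (-8 - X)² - 2*v)
1/(-41689 - 451129*(-192433)) + E(-128, -131)/224094 = 1/(-41689 - 451129*(-192433)) + (22 + (8 - 128)² - 2*(-131))/224094 = -1/192433/(-492818) + (22 + (-120)² + 262)*(1/224094) = -1/492818*(-1/192433) + (22 + 14400 + 262)*(1/224094) = 1/94834446194 + 14684*(1/224094) = 1/94834446194 + 7342/112047 = 696274504068395/10625915192699118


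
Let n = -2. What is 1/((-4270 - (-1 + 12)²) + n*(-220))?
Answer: -1/3951 ≈ -0.00025310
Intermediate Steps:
1/((-4270 - (-1 + 12)²) + n*(-220)) = 1/((-4270 - (-1 + 12)²) - 2*(-220)) = 1/((-4270 - 1*11²) + 440) = 1/((-4270 - 1*121) + 440) = 1/((-4270 - 121) + 440) = 1/(-4391 + 440) = 1/(-3951) = -1/3951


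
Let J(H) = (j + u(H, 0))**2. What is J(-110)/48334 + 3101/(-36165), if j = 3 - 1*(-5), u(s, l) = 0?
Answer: -73784587/873999555 ≈ -0.084422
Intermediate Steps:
j = 8 (j = 3 + 5 = 8)
J(H) = 64 (J(H) = (8 + 0)**2 = 8**2 = 64)
J(-110)/48334 + 3101/(-36165) = 64/48334 + 3101/(-36165) = 64*(1/48334) + 3101*(-1/36165) = 32/24167 - 3101/36165 = -73784587/873999555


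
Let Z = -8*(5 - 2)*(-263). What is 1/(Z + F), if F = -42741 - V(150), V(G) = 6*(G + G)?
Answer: -1/38229 ≈ -2.6158e-5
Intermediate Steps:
V(G) = 12*G (V(G) = 6*(2*G) = 12*G)
F = -44541 (F = -42741 - 12*150 = -42741 - 1*1800 = -42741 - 1800 = -44541)
Z = 6312 (Z = -8*3*(-263) = -24*(-263) = 6312)
1/(Z + F) = 1/(6312 - 44541) = 1/(-38229) = -1/38229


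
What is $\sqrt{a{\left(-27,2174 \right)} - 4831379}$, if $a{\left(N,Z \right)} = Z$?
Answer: $i \sqrt{4829205} \approx 2197.5 i$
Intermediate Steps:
$\sqrt{a{\left(-27,2174 \right)} - 4831379} = \sqrt{2174 - 4831379} = \sqrt{-4829205} = i \sqrt{4829205}$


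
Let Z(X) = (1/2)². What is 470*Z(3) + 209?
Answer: 653/2 ≈ 326.50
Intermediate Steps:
Z(X) = ¼ (Z(X) = (½)² = ¼)
470*Z(3) + 209 = 470*(¼) + 209 = 235/2 + 209 = 653/2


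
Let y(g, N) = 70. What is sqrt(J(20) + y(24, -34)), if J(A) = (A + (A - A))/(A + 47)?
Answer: sqrt(315570)/67 ≈ 8.3844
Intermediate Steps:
J(A) = A/(47 + A) (J(A) = (A + 0)/(47 + A) = A/(47 + A))
sqrt(J(20) + y(24, -34)) = sqrt(20/(47 + 20) + 70) = sqrt(20/67 + 70) = sqrt(4710/67) = sqrt(315570)/67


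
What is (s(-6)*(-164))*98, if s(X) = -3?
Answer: 48216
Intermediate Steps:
(s(-6)*(-164))*98 = -3*(-164)*98 = 492*98 = 48216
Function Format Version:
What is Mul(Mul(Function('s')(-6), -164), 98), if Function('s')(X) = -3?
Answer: 48216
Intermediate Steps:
Mul(Mul(Function('s')(-6), -164), 98) = Mul(Mul(-3, -164), 98) = Mul(492, 98) = 48216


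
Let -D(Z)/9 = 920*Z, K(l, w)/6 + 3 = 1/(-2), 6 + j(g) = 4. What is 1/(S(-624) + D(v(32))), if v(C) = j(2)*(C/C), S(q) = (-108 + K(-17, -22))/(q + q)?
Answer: 416/6889003 ≈ 6.0386e-5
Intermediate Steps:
j(g) = -2 (j(g) = -6 + 4 = -2)
K(l, w) = -21 (K(l, w) = -18 + 6/(-2) = -18 + 6*(-½) = -18 - 3 = -21)
S(q) = -129/(2*q) (S(q) = (-108 - 21)/(q + q) = -129*1/(2*q) = -129/(2*q))
v(C) = -2 (v(C) = -2*C/C = -2*1 = -2)
D(Z) = -8280*Z
1/(S(-624) + D(v(32))) = 1/(-129/2/(-624) - 8280*(-2)) = 1/(-129/2*(-1/624) + 16560) = 1/(43/416 + 16560) = 1/(6889003/416) = 416/6889003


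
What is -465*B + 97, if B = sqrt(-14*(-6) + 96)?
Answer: 97 - 2790*sqrt(5) ≈ -6141.6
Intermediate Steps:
B = 6*sqrt(5) (B = sqrt(84 + 96) = sqrt(180) = 6*sqrt(5) ≈ 13.416)
-465*B + 97 = -2790*sqrt(5) + 97 = 97 - 2790*sqrt(5)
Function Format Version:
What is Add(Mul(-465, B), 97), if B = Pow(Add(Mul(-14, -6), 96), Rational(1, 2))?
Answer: Add(97, Mul(-2790, Pow(5, Rational(1, 2)))) ≈ -6141.6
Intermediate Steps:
B = Mul(6, Pow(5, Rational(1, 2))) (B = Pow(Add(84, 96), Rational(1, 2)) = Pow(180, Rational(1, 2)) = Mul(6, Pow(5, Rational(1, 2))) ≈ 13.416)
Add(Mul(-465, B), 97) = Add(Mul(-465, Mul(6, Pow(5, Rational(1, 2)))), 97) = Add(Mul(-2790, Pow(5, Rational(1, 2))), 97) = Add(97, Mul(-2790, Pow(5, Rational(1, 2))))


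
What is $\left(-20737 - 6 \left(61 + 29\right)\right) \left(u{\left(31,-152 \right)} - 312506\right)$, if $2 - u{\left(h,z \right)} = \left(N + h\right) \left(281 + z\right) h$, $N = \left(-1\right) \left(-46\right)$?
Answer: $13200825279$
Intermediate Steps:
$N = 46$
$u{\left(h,z \right)} = 2 - h \left(46 + h\right) \left(281 + z\right)$ ($u{\left(h,z \right)} = 2 - \left(46 + h\right) \left(281 + z\right) h = 2 - h \left(46 + h\right) \left(281 + z\right)$)
$\left(-20737 - 6 \left(61 + 29\right)\right) \left(u{\left(31,-152 \right)} - 312506\right) = \left(-20737 - 6 \left(61 + 29\right)\right) \left(\left(2 - 400706 - 281 \cdot 31^{2} - - 152 \cdot 31^{2} - 1426 \left(-152\right)\right) - 312506\right) = \left(-20737 - 540\right) \left(\left(2 - 400706 - 270041 - \left(-152\right) 961 + 216752\right) - 312506\right) = \left(-20737 - 540\right) \left(\left(2 - 400706 - 270041 + 146072 + 216752\right) - 312506\right) = - 21277 \left(-307921 - 312506\right) = \left(-21277\right) \left(-620427\right) = 13200825279$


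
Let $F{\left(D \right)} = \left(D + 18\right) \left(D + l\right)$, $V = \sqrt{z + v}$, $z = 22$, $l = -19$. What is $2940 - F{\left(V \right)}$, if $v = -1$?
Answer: $3261 + \sqrt{21} \approx 3265.6$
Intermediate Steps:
$V = \sqrt{21}$ ($V = \sqrt{22 - 1} = \sqrt{21} \approx 4.5826$)
$F{\left(D \right)} = \left(-19 + D\right) \left(18 + D\right)$ ($F{\left(D \right)} = \left(D + 18\right) \left(D - 19\right) = \left(18 + D\right) \left(-19 + D\right) = \left(-19 + D\right) \left(18 + D\right)$)
$2940 - F{\left(V \right)} = 2940 - \left(-342 + \left(\sqrt{21}\right)^{2} - \sqrt{21}\right) = 2940 - \left(-342 + 21 - \sqrt{21}\right) = 2940 - \left(-321 - \sqrt{21}\right) = 2940 + \left(321 + \sqrt{21}\right) = 3261 + \sqrt{21}$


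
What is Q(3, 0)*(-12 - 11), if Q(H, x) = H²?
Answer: -207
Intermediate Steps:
Q(3, 0)*(-12 - 11) = 3²*(-12 - 11) = 9*(-23) = -207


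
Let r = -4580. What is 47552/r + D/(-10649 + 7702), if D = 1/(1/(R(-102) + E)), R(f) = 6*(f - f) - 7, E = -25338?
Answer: -6013911/3374315 ≈ -1.7823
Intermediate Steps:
R(f) = -7 (R(f) = 6*0 - 7 = 0 - 7 = -7)
D = -25345 (D = 1/(1/(-7 - 25338)) = 1/(1/(-25345)) = 1/(-1/25345) = -25345)
47552/r + D/(-10649 + 7702) = 47552/(-4580) - 25345/(-10649 + 7702) = 47552*(-1/4580) - 25345/(-2947) = -11888/1145 - 25345*(-1/2947) = -11888/1145 + 25345/2947 = -6013911/3374315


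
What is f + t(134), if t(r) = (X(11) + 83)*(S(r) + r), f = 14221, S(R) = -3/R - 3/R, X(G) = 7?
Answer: 1760557/67 ≈ 26277.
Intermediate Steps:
S(R) = -6/R
t(r) = -540/r + 90*r (t(r) = (7 + 83)*(-6/r + r) = 90*(r - 6/r) = -540/r + 90*r)
f + t(134) = 14221 + (-540/134 + 90*134) = 14221 + (-540*1/134 + 12060) = 14221 + (-270/67 + 12060) = 14221 + 807750/67 = 1760557/67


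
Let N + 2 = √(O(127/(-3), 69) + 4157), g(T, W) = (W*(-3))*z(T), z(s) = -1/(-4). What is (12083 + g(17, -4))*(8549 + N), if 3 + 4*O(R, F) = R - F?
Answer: 103299042 + 6043*√148623/3 ≈ 1.0408e+8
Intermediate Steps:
O(R, F) = -¾ - F/4 + R/4 (O(R, F) = -¾ + (R - F)/4 = -¾ + (-F/4 + R/4) = -¾ - F/4 + R/4)
z(s) = ¼ (z(s) = -1*(-¼) = ¼)
g(T, W) = -3*W/4 (g(T, W) = (W*(-3))*(¼) = -3*W*(¼) = -3*W/4)
N = -2 + √148623/6 (N = -2 + √((-¾ - ¼*69 + (127/(-3))/4) + 4157) = -2 + √((-¾ - 69/4 + (127*(-⅓))/4) + 4157) = -2 + √((-¾ - 69/4 + (¼)*(-127/3)) + 4157) = -2 + √((-¾ - 69/4 - 127/12) + 4157) = -2 + √(-343/12 + 4157) = -2 + √(49541/12) = -2 + √148623/6 ≈ 62.253)
(12083 + g(17, -4))*(8549 + N) = (12083 - ¾*(-4))*(8549 + (-2 + √148623/6)) = (12083 + 3)*(8547 + √148623/6) = 12086*(8547 + √148623/6) = 103299042 + 6043*√148623/3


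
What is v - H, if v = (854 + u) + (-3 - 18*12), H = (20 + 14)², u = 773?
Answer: 252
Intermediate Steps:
H = 1156 (H = 34² = 1156)
v = 1408 (v = (854 + 773) + (-3 - 18*12) = 1627 + (-3 - 216) = 1627 - 219 = 1408)
v - H = 1408 - 1*1156 = 1408 - 1156 = 252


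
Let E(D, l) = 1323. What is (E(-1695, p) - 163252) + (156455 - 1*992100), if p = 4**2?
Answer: -997574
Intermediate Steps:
p = 16
(E(-1695, p) - 163252) + (156455 - 1*992100) = (1323 - 163252) + (156455 - 1*992100) = -161929 + (156455 - 992100) = -161929 - 835645 = -997574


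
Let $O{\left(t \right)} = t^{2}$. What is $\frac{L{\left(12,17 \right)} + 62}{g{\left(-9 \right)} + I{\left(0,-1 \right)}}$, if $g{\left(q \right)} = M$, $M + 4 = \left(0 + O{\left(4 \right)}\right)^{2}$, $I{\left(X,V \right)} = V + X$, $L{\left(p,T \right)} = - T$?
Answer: $\frac{45}{251} \approx 0.17928$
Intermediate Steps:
$M = 252$ ($M = -4 + \left(0 + 4^{2}\right)^{2} = -4 + \left(0 + 16\right)^{2} = -4 + 16^{2} = -4 + 256 = 252$)
$g{\left(q \right)} = 252$
$\frac{L{\left(12,17 \right)} + 62}{g{\left(-9 \right)} + I{\left(0,-1 \right)}} = \frac{\left(-1\right) 17 + 62}{252 + \left(-1 + 0\right)} = \frac{-17 + 62}{252 - 1} = \frac{45}{251}$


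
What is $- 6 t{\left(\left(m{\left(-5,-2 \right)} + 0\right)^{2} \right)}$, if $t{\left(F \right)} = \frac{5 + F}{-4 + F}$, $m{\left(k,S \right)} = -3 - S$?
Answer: $12$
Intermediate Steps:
$t{\left(F \right)} = \frac{5 + F}{-4 + F}$
$- 6 t{\left(\left(m{\left(-5,-2 \right)} + 0\right)^{2} \right)} = - 6 \frac{5 + \left(\left(-3 - -2\right) + 0\right)^{2}}{-4 + \left(\left(-3 - -2\right) + 0\right)^{2}} = - 6 \frac{5 + \left(\left(-3 + 2\right) + 0\right)^{2}}{-4 + \left(\left(-3 + 2\right) + 0\right)^{2}} = - 6 \frac{5 + \left(-1 + 0\right)^{2}}{-4 + \left(-1 + 0\right)^{2}} = - 6 \frac{5 + \left(-1\right)^{2}}{-4 + \left(-1\right)^{2}} = - 6 \frac{5 + 1}{-4 + 1} = - 6 \frac{1}{-3} \cdot 6 = - 6 \left(\left(- \frac{1}{3}\right) 6\right) = \left(-6\right) \left(-2\right) = 12$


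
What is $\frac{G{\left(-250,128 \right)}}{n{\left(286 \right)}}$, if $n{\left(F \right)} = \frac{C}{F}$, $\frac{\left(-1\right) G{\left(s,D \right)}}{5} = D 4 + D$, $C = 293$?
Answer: $- \frac{915200}{293} \approx -3123.6$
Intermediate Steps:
$G{\left(s,D \right)} = - 25 D$ ($G{\left(s,D \right)} = - 5 \left(D 4 + D\right) = - 5 \left(4 D + D\right) = - 5 \cdot 5 D = - 25 D$)
$n{\left(F \right)} = \frac{293}{F}$
$\frac{G{\left(-250,128 \right)}}{n{\left(286 \right)}} = \frac{\left(-25\right) 128}{293 \cdot \frac{1}{286}} = - \frac{3200}{293 \cdot \frac{1}{286}} = - \frac{3200}{\frac{293}{286}} = \left(-3200\right) \frac{286}{293} = - \frac{915200}{293}$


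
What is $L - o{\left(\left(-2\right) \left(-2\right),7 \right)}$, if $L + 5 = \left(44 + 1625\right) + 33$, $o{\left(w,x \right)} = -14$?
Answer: $1711$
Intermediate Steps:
$L = 1697$ ($L = -5 + \left(\left(44 + 1625\right) + 33\right) = -5 + \left(1669 + 33\right) = -5 + 1702 = 1697$)
$L - o{\left(\left(-2\right) \left(-2\right),7 \right)} = 1697 - -14 = 1697 + 14 = 1711$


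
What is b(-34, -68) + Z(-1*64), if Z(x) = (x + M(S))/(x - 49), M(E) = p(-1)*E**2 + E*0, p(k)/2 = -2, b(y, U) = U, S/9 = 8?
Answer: 13116/113 ≈ 116.07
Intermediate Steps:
S = 72 (S = 9*8 = 72)
p(k) = -4 (p(k) = 2*(-2) = -4)
M(E) = -4*E**2 (M(E) = -4*E**2 + E*0 = -4*E**2 + 0 = -4*E**2)
Z(x) = (-20736 + x)/(-49 + x) (Z(x) = (x - 4*72**2)/(x - 49) = (x - 4*5184)/(-49 + x) = (x - 20736)/(-49 + x) = (-20736 + x)/(-49 + x))
b(-34, -68) + Z(-1*64) = -68 + (-20736 - 1*64)/(-49 - 1*64) = -68 + (-20736 - 64)/(-49 - 64) = -68 - 20800/(-113) = -68 - 1/113*(-20800) = -68 + 20800/113 = 13116/113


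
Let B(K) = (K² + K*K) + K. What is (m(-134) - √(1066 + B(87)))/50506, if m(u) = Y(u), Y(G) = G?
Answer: -67/25253 - √16291/50506 ≈ -0.0051803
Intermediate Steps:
m(u) = u
B(K) = K + 2*K² (B(K) = (K² + K²) + K = 2*K² + K = K + 2*K²)
(m(-134) - √(1066 + B(87)))/50506 = (-134 - √(1066 + 87*(1 + 2*87)))/50506 = (-134 - √(1066 + 87*(1 + 174)))*(1/50506) = (-134 - √(1066 + 87*175))*(1/50506) = (-134 - √(1066 + 15225))*(1/50506) = (-134 - √16291)*(1/50506) = -67/25253 - √16291/50506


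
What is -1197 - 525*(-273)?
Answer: 142128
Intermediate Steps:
-1197 - 525*(-273) = -1197 + 143325 = 142128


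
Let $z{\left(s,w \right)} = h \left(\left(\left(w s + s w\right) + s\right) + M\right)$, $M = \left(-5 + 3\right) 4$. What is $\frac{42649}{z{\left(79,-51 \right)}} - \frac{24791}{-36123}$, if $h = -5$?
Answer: $\frac{2530638412}{1442572005} \approx 1.7543$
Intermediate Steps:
$M = -8$ ($M = \left(-2\right) 4 = -8$)
$z{\left(s,w \right)} = 40 - 5 s - 10 s w$ ($z{\left(s,w \right)} = - 5 \left(\left(\left(w s + s w\right) + s\right) - 8\right) = - 5 \left(\left(\left(s w + s w\right) + s\right) - 8\right) = - 5 \left(\left(2 s w + s\right) - 8\right) = - 5 \left(\left(s + 2 s w\right) - 8\right) = - 5 \left(-8 + s + 2 s w\right) = 40 - 5 s - 10 s w$)
$\frac{42649}{z{\left(79,-51 \right)}} - \frac{24791}{-36123} = \frac{42649}{40 - 395 - 790 \left(-51\right)} - \frac{24791}{-36123} = \frac{42649}{40 - 395 + 40290} - - \frac{24791}{36123} = \frac{42649}{39935} + \frac{24791}{36123} = \frac{2530638412}{1442572005}$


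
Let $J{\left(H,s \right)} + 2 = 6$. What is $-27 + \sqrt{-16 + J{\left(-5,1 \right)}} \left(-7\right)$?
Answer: $-27 - 14 i \sqrt{3} \approx -27.0 - 24.249 i$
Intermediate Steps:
$J{\left(H,s \right)} = 4$ ($J{\left(H,s \right)} = -2 + 6 = 4$)
$-27 + \sqrt{-16 + J{\left(-5,1 \right)}} \left(-7\right) = -27 + \sqrt{-16 + 4} \left(-7\right) = -27 + \sqrt{-12} \left(-7\right) = -27 + 2 i \sqrt{3} \left(-7\right) = -27 - 14 i \sqrt{3}$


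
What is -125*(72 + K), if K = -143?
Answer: 8875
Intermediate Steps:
-125*(72 + K) = -125*(72 - 143) = -125*(-71) = 8875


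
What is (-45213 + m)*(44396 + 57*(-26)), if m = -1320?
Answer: -1996917162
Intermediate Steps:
(-45213 + m)*(44396 + 57*(-26)) = (-45213 - 1320)*(44396 + 57*(-26)) = -46533*(44396 - 1482) = -46533*42914 = -1996917162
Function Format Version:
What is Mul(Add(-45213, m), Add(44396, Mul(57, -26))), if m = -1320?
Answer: -1996917162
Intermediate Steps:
Mul(Add(-45213, m), Add(44396, Mul(57, -26))) = Mul(Add(-45213, -1320), Add(44396, Mul(57, -26))) = Mul(-46533, Add(44396, -1482)) = Mul(-46533, 42914) = -1996917162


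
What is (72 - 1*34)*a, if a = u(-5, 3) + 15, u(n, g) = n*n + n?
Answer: 1330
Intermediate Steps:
u(n, g) = n + n**2 (u(n, g) = n**2 + n = n + n**2)
a = 35 (a = -5*(1 - 5) + 15 = -5*(-4) + 15 = 20 + 15 = 35)
(72 - 1*34)*a = (72 - 1*34)*35 = (72 - 34)*35 = 38*35 = 1330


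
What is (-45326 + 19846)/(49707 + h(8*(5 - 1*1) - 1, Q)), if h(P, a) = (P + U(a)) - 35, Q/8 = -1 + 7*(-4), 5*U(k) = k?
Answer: -2600/5067 ≈ -0.51312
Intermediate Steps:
U(k) = k/5
Q = -232 (Q = 8*(-1 + 7*(-4)) = 8*(-1 - 28) = 8*(-29) = -232)
h(P, a) = -35 + P + a/5 (h(P, a) = (P + a/5) - 35 = -35 + P + a/5)
(-45326 + 19846)/(49707 + h(8*(5 - 1*1) - 1, Q)) = (-45326 + 19846)/(49707 + (-35 + (8*(5 - 1*1) - 1) + (1/5)*(-232))) = -25480/(49707 + (-35 + (8*(5 - 1) - 1) - 232/5)) = -25480/(49707 + (-35 + (8*4 - 1) - 232/5)) = -25480/(49707 + (-35 + (32 - 1) - 232/5)) = -25480/(49707 + (-35 + 31 - 232/5)) = -25480/(49707 - 252/5) = -25480/248283/5 = -25480*5/248283 = -2600/5067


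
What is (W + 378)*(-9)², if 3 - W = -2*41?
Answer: 37503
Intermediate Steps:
W = 85 (W = 3 - (-2)*41 = 3 - 1*(-82) = 3 + 82 = 85)
(W + 378)*(-9)² = (85 + 378)*(-9)² = 463*81 = 37503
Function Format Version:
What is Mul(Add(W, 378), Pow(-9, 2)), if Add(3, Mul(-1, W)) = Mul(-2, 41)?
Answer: 37503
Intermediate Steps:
W = 85 (W = Add(3, Mul(-1, Mul(-2, 41))) = Add(3, Mul(-1, -82)) = Add(3, 82) = 85)
Mul(Add(W, 378), Pow(-9, 2)) = Mul(Add(85, 378), Pow(-9, 2)) = Mul(463, 81) = 37503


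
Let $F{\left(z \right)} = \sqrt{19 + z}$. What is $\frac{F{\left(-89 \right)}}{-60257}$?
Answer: $- \frac{i \sqrt{70}}{60257} \approx - 0.00013885 i$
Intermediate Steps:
$\frac{F{\left(-89 \right)}}{-60257} = \frac{\sqrt{19 - 89}}{-60257} = \sqrt{-70} \left(- \frac{1}{60257}\right) = i \sqrt{70} \left(- \frac{1}{60257}\right) = - \frac{i \sqrt{70}}{60257}$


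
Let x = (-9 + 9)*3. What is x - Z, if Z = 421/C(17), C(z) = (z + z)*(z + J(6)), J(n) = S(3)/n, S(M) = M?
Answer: -421/595 ≈ -0.70756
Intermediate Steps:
J(n) = 3/n
C(z) = 2*z*(1/2 + z) (C(z) = (z + z)*(z + 3/6) = (2*z)*(z + 3*(1/6)) = (2*z)*(z + 1/2) = (2*z)*(1/2 + z) = 2*z*(1/2 + z))
x = 0 (x = 0*3 = 0)
Z = 421/595 (Z = 421/((17*(1 + 2*17))) = 421/((17*(1 + 34))) = 421/((17*35)) = 421/595 ≈ 0.70756)
x - Z = 0 - 1*421/595 = 0 - 421/595 = -421/595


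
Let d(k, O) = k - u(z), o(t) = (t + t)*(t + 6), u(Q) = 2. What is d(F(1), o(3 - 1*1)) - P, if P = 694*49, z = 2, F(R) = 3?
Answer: -34005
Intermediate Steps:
o(t) = 2*t*(6 + t) (o(t) = (2*t)*(6 + t) = 2*t*(6 + t))
d(k, O) = -2 + k (d(k, O) = k - 1*2 = k - 2 = -2 + k)
P = 34006
d(F(1), o(3 - 1*1)) - P = (-2 + 3) - 1*34006 = 1 - 34006 = -34005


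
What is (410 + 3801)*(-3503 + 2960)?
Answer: -2286573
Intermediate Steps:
(410 + 3801)*(-3503 + 2960) = 4211*(-543) = -2286573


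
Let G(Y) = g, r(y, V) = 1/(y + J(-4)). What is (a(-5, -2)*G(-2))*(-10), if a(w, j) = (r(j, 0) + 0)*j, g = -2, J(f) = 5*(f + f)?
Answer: 20/21 ≈ 0.95238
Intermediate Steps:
J(f) = 10*f (J(f) = 5*(2*f) = 10*f)
r(y, V) = 1/(-40 + y) (r(y, V) = 1/(y + 10*(-4)) = 1/(y - 40) = 1/(-40 + y))
a(w, j) = j/(-40 + j) (a(w, j) = (1/(-40 + j) + 0)*j = j/(-40 + j))
G(Y) = -2
(a(-5, -2)*G(-2))*(-10) = (-2/(-40 - 2)*(-2))*(-10) = (-2/(-42)*(-2))*(-10) = (-2*(-1/42)*(-2))*(-10) = ((1/21)*(-2))*(-10) = -2/21*(-10) = 20/21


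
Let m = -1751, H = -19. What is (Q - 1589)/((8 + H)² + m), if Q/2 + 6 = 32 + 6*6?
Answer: 293/326 ≈ 0.89877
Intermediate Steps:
Q = 124 (Q = -12 + 2*(32 + 6*6) = -12 + 2*(32 + 36) = -12 + 2*68 = -12 + 136 = 124)
(Q - 1589)/((8 + H)² + m) = (124 - 1589)/((8 - 19)² - 1751) = -1465/((-11)² - 1751) = -1465/(121 - 1751) = -1465/(-1630) = -1465*(-1/1630) = 293/326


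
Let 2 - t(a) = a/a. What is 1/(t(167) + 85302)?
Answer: 1/85303 ≈ 1.1723e-5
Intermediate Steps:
t(a) = 1 (t(a) = 2 - a/a = 2 - 1*1 = 2 - 1 = 1)
1/(t(167) + 85302) = 1/(1 + 85302) = 1/85303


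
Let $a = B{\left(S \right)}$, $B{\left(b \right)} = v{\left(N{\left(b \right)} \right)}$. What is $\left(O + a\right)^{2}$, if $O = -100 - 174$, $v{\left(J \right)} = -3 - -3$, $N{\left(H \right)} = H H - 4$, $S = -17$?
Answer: $75076$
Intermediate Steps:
$N{\left(H \right)} = -4 + H^{2}$ ($N{\left(H \right)} = H^{2} - 4 = -4 + H^{2}$)
$v{\left(J \right)} = 0$ ($v{\left(J \right)} = -3 + 3 = 0$)
$B{\left(b \right)} = 0$
$a = 0$
$O = -274$ ($O = -100 - 174 = -274$)
$\left(O + a\right)^{2} = \left(-274 + 0\right)^{2} = \left(-274\right)^{2} = 75076$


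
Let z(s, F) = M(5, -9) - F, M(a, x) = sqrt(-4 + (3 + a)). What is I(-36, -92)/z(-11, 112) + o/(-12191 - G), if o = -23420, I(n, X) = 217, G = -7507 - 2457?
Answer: 2092941/244970 ≈ 8.5437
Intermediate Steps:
G = -9964
M(a, x) = sqrt(-1 + a)
z(s, F) = 2 - F (z(s, F) = sqrt(-1 + 5) - F = sqrt(4) - F = 2 - F)
I(-36, -92)/z(-11, 112) + o/(-12191 - G) = 217/(2 - 1*112) - 23420/(-12191 - 1*(-9964)) = 217/(2 - 112) - 23420/(-12191 + 9964) = 217/(-110) - 23420/(-2227) = 217*(-1/110) - 23420*(-1/2227) = -217/110 + 23420/2227 = 2092941/244970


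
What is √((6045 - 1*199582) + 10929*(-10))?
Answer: I*√302827 ≈ 550.3*I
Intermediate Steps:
√((6045 - 1*199582) + 10929*(-10)) = √((6045 - 199582) - 109290) = √(-193537 - 109290) = √(-302827) = I*√302827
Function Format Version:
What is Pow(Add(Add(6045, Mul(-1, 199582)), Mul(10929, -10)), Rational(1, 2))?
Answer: Mul(I, Pow(302827, Rational(1, 2))) ≈ Mul(550.30, I)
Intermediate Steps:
Pow(Add(Add(6045, Mul(-1, 199582)), Mul(10929, -10)), Rational(1, 2)) = Pow(Add(Add(6045, -199582), -109290), Rational(1, 2)) = Pow(Add(-193537, -109290), Rational(1, 2)) = Pow(-302827, Rational(1, 2)) = Mul(I, Pow(302827, Rational(1, 2)))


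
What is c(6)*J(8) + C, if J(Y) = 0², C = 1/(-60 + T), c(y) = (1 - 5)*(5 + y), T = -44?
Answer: -1/104 ≈ -0.0096154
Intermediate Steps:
c(y) = -20 - 4*y (c(y) = -4*(5 + y) = -20 - 4*y)
C = -1/104 (C = 1/(-60 - 44) = 1/(-104) = -1/104 ≈ -0.0096154)
J(Y) = 0
c(6)*J(8) + C = (-20 - 4*6)*0 - 1/104 = (-20 - 24)*0 - 1/104 = -44*0 - 1/104 = 0 - 1/104 = -1/104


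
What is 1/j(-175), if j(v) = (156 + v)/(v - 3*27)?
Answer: 256/19 ≈ 13.474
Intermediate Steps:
j(v) = (156 + v)/(-81 + v) (j(v) = (156 + v)/(v - 81) = (156 + v)/(-81 + v))
1/j(-175) = 1/((156 - 175)/(-81 - 175)) = 1/(-19/(-256)) = 1/(-1/256*(-19)) = 1/(19/256) = 256/19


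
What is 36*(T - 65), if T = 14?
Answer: -1836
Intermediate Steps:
36*(T - 65) = 36*(14 - 65) = 36*(-51) = -1836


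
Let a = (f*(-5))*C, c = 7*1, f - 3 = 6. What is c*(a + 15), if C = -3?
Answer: 1050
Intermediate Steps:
f = 9 (f = 3 + 6 = 9)
c = 7
a = 135 (a = (9*(-5))*(-3) = -45*(-3) = 135)
c*(a + 15) = 7*(135 + 15) = 7*150 = 1050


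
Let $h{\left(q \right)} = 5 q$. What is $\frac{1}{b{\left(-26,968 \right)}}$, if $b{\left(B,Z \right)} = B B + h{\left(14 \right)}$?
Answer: $\frac{1}{746} \approx 0.0013405$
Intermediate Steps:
$b{\left(B,Z \right)} = 70 + B^{2}$ ($b{\left(B,Z \right)} = B B + 5 \cdot 14 = B^{2} + 70 = 70 + B^{2}$)
$\frac{1}{b{\left(-26,968 \right)}} = \frac{1}{70 + \left(-26\right)^{2}} = \frac{1}{70 + 676} = \frac{1}{746}$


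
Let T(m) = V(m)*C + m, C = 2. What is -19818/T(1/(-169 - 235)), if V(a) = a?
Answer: 2668824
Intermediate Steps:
T(m) = 3*m (T(m) = m*2 + m = 2*m + m = 3*m)
-19818/T(1/(-169 - 235)) = -19818/(3/(-169 - 235)) = -19818/(3/(-404)) = -19818/(3*(-1/404)) = -19818/(-3/404) = -19818*(-404/3) = 2668824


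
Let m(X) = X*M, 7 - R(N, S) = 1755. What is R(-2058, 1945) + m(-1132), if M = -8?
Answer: 7308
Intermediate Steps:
R(N, S) = -1748 (R(N, S) = 7 - 1*1755 = 7 - 1755 = -1748)
m(X) = -8*X (m(X) = X*(-8) = -8*X)
R(-2058, 1945) + m(-1132) = -1748 - 8*(-1132) = -1748 + 9056 = 7308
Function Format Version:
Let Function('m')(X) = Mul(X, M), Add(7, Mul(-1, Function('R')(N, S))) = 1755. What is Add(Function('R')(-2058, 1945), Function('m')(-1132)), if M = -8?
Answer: 7308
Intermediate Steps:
Function('R')(N, S) = -1748 (Function('R')(N, S) = Add(7, Mul(-1, 1755)) = Add(7, -1755) = -1748)
Function('m')(X) = Mul(-8, X) (Function('m')(X) = Mul(X, -8) = Mul(-8, X))
Add(Function('R')(-2058, 1945), Function('m')(-1132)) = Add(-1748, Mul(-8, -1132)) = Add(-1748, 9056) = 7308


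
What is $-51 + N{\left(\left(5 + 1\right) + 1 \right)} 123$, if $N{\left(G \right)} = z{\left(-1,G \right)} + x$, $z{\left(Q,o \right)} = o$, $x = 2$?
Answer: $1056$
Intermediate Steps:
$N{\left(G \right)} = 2 + G$ ($N{\left(G \right)} = G + 2 = 2 + G$)
$-51 + N{\left(\left(5 + 1\right) + 1 \right)} 123 = -51 + \left(2 + \left(\left(5 + 1\right) + 1\right)\right) 123 = -51 + \left(2 + \left(6 + 1\right)\right) 123 = -51 + \left(2 + 7\right) 123 = -51 + 9 \cdot 123 = -51 + 1107 = 1056$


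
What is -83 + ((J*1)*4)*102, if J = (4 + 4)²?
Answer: 26029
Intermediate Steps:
J = 64 (J = 8² = 64)
-83 + ((J*1)*4)*102 = -83 + ((64*1)*4)*102 = -83 + (64*4)*102 = -83 + 256*102 = -83 + 26112 = 26029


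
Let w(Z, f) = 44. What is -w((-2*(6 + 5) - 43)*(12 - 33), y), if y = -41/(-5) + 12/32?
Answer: -44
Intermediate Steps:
y = 343/40 (y = -41*(-⅕) + 12*(1/32) = 41/5 + 3/8 = 343/40 ≈ 8.5750)
-w((-2*(6 + 5) - 43)*(12 - 33), y) = -1*44 = -44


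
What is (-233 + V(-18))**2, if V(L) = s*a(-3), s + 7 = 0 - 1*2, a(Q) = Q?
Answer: 42436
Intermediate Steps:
s = -9 (s = -7 + (0 - 1*2) = -7 + (0 - 2) = -7 - 2 = -9)
V(L) = 27 (V(L) = -9*(-3) = 27)
(-233 + V(-18))**2 = (-233 + 27)**2 = (-206)**2 = 42436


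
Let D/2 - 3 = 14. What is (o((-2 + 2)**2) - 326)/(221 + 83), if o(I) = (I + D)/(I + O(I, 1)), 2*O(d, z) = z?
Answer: -129/152 ≈ -0.84868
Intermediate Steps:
D = 34 (D = 6 + 2*14 = 6 + 28 = 34)
O(d, z) = z/2
o(I) = (34 + I)/(1/2 + I) (o(I) = (I + 34)/(I + (1/2)*1) = (34 + I)/(I + 1/2) = (34 + I)/(1/2 + I))
(o((-2 + 2)**2) - 326)/(221 + 83) = (2*(34 + (-2 + 2)**2)/(1 + 2*(-2 + 2)**2) - 326)/(221 + 83) = (2*(34 + 0**2)/(1 + 2*0**2) - 326)/304 = (2*(34 + 0)/(1 + 2*0) - 326)*(1/304) = (2*34/(1 + 0) - 326)*(1/304) = (2*34/1 - 326)*(1/304) = (2*1*34 - 326)*(1/304) = (68 - 326)*(1/304) = -258*1/304 = -129/152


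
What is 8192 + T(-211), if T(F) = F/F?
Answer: 8193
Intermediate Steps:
T(F) = 1
8192 + T(-211) = 8192 + 1 = 8193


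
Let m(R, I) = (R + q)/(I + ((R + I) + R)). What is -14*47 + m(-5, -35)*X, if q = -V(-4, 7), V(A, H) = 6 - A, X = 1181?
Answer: -6985/16 ≈ -436.56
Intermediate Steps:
q = -10 (q = -(6 - 1*(-4)) = -(6 + 4) = -1*10 = -10)
m(R, I) = (-10 + R)/(2*I + 2*R) (m(R, I) = (R - 10)/(I + ((R + I) + R)) = (-10 + R)/(I + ((I + R) + R)) = (-10 + R)/(I + (I + 2*R)) = (-10 + R)/(2*I + 2*R))
-14*47 + m(-5, -35)*X = -14*47 + ((-5 + (½)*(-5))/(-35 - 5))*1181 = -658 + ((-5 - 5/2)/(-40))*1181 = -658 - 1/40*(-15/2)*1181 = -658 + (3/16)*1181 = -658 + 3543/16 = -6985/16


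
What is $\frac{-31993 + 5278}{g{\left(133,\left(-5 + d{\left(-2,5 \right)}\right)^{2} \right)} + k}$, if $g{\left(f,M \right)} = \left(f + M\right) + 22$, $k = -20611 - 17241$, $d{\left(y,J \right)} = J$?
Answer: $\frac{26715}{37697} \approx 0.70868$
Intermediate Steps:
$k = -37852$ ($k = -20611 - 17241 = -37852$)
$g{\left(f,M \right)} = 22 + M + f$ ($g{\left(f,M \right)} = \left(M + f\right) + 22 = 22 + M + f$)
$\frac{-31993 + 5278}{g{\left(133,\left(-5 + d{\left(-2,5 \right)}\right)^{2} \right)} + k} = \frac{-31993 + 5278}{\left(22 + \left(-5 + 5\right)^{2} + 133\right) - 37852} = - \frac{26715}{\left(22 + 0^{2} + 133\right) - 37852} = - \frac{26715}{\left(22 + 0 + 133\right) - 37852} = - \frac{26715}{155 - 37852} = - \frac{26715}{-37697} = \left(-26715\right) \left(- \frac{1}{37697}\right) = \frac{26715}{37697}$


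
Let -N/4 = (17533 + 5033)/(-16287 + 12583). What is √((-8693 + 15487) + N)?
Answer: √1461647015/463 ≈ 82.573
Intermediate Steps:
N = 11283/463 (N = -4*(17533 + 5033)/(-16287 + 12583) = -90264/(-3704) = -90264*(-1)/3704 = -4*(-11283/1852) = 11283/463 ≈ 24.369)
√((-8693 + 15487) + N) = √((-8693 + 15487) + 11283/463) = √(6794 + 11283/463) = √(3156905/463) = √1461647015/463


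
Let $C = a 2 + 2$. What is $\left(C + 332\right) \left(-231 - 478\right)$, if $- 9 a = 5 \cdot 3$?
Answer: $- \frac{703328}{3} \approx -2.3444 \cdot 10^{5}$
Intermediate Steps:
$a = - \frac{5}{3}$ ($a = - \frac{5 \cdot 3}{9} = \left(- \frac{1}{9}\right) 15 = - \frac{5}{3} \approx -1.6667$)
$C = - \frac{4}{3}$ ($C = \left(- \frac{5}{3}\right) 2 + 2 = - \frac{10}{3} + 2 = - \frac{4}{3} \approx -1.3333$)
$\left(C + 332\right) \left(-231 - 478\right) = \left(- \frac{4}{3} + 332\right) \left(-231 - 478\right) = \frac{992}{3} \left(-709\right) = - \frac{703328}{3}$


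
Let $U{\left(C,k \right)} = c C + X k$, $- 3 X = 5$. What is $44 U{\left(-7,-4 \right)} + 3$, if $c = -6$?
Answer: $\frac{6433}{3} \approx 2144.3$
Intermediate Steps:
$X = - \frac{5}{3}$ ($X = \left(- \frac{1}{3}\right) 5 = - \frac{5}{3} \approx -1.6667$)
$U{\left(C,k \right)} = - 6 C - \frac{5 k}{3}$
$44 U{\left(-7,-4 \right)} + 3 = 44 \left(\left(-6\right) \left(-7\right) - - \frac{20}{3}\right) + 3 = 44 \left(42 + \frac{20}{3}\right) + 3 = 44 \cdot \frac{146}{3} + 3 = \frac{6424}{3} + 3 = \frac{6433}{3}$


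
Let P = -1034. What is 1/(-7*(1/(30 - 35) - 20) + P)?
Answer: -5/4463 ≈ -0.0011203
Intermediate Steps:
1/(-7*(1/(30 - 35) - 20) + P) = 1/(-7*(1/(30 - 35) - 20) - 1034) = 1/(-7*(1/(-5) - 20) - 1034) = 1/(-7*(-⅕ - 20) - 1034) = 1/(-7*(-101/5) - 1034) = 1/(707/5 - 1034) = 1/(-4463/5) = -5/4463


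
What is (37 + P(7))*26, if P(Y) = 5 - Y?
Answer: 910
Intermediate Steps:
(37 + P(7))*26 = (37 + (5 - 1*7))*26 = (37 + (5 - 7))*26 = (37 - 2)*26 = 35*26 = 910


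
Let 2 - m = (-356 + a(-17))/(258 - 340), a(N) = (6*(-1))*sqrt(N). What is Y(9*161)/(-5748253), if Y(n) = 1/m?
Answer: 1312/17951794119 - 41*I*sqrt(17)/17951794119 ≈ 7.3085e-8 - 9.4167e-9*I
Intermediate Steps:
a(N) = -6*sqrt(N)
m = -96/41 - 3*I*sqrt(17)/41 (m = 2 - (-356 - 6*I*sqrt(17))/(258 - 340) = 2 - (-356 - 6*I*sqrt(17))/(-82) = 2 - (-356 - 6*I*sqrt(17))*(-1)/82 = 2 - (178/41 + 3*I*sqrt(17)/41) = 2 + (-178/41 - 3*I*sqrt(17)/41) = -96/41 - 3*I*sqrt(17)/41 ≈ -2.3415 - 0.30169*I)
Y(n) = 1/(-96/41 - 3*I*sqrt(17)/41)
Y(9*161)/(-5748253) = (-1312/3123 + 41*I*sqrt(17)/3123)/(-5748253) = (-1312/3123 + 41*I*sqrt(17)/3123)*(-1/5748253) = 1312/17951794119 - 41*I*sqrt(17)/17951794119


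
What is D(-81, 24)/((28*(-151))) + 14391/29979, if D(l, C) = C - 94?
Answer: 499553/1005962 ≈ 0.49659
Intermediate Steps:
D(l, C) = -94 + C
D(-81, 24)/((28*(-151))) + 14391/29979 = (-94 + 24)/((28*(-151))) + 14391/29979 = -70/(-4228) + 14391*(1/29979) = -70*(-1/4228) + 1599/3331 = 5/302 + 1599/3331 = 499553/1005962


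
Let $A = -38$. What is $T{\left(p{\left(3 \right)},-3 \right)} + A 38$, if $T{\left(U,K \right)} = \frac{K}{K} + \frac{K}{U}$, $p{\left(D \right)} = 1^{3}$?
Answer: $-1446$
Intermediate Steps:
$p{\left(D \right)} = 1$
$T{\left(U,K \right)} = 1 + \frac{K}{U}$
$T{\left(p{\left(3 \right)},-3 \right)} + A 38 = \frac{-3 + 1}{1} - 1444 = 1 \left(-2\right) - 1444 = -2 - 1444 = -1446$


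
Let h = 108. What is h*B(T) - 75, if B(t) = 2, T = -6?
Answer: 141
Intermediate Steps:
h*B(T) - 75 = 108*2 - 75 = 216 - 75 = 141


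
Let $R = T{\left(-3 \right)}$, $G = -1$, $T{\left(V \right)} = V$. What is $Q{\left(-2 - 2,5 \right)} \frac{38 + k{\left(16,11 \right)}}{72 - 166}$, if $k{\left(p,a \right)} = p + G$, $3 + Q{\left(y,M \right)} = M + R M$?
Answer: $\frac{689}{94} \approx 7.3298$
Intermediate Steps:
$R = -3$
$Q{\left(y,M \right)} = -3 - 2 M$ ($Q{\left(y,M \right)} = -3 + \left(M - 3 M\right) = -3 - 2 M$)
$k{\left(p,a \right)} = -1 + p$ ($k{\left(p,a \right)} = p - 1 = -1 + p$)
$Q{\left(-2 - 2,5 \right)} \frac{38 + k{\left(16,11 \right)}}{72 - 166} = \left(-3 - 10\right) \frac{38 + \left(-1 + 16\right)}{72 - 166} = \left(-3 - 10\right) \frac{38 + 15}{-94} = - 13 \cdot 53 \left(- \frac{1}{94}\right) = \left(-13\right) \left(- \frac{53}{94}\right) = \frac{689}{94}$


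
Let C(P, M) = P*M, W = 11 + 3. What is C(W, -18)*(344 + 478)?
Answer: -207144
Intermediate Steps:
W = 14
C(P, M) = M*P
C(W, -18)*(344 + 478) = (-18*14)*(344 + 478) = -252*822 = -207144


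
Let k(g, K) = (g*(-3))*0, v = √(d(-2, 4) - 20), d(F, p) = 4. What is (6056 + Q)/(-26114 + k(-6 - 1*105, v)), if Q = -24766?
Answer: 9355/13057 ≈ 0.71647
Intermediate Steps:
v = 4*I (v = √(4 - 20) = √(-16) = 4*I ≈ 4.0*I)
k(g, K) = 0 (k(g, K) = -3*g*0 = 0)
(6056 + Q)/(-26114 + k(-6 - 1*105, v)) = (6056 - 24766)/(-26114 + 0) = -18710/(-26114) = -18710*(-1/26114) = 9355/13057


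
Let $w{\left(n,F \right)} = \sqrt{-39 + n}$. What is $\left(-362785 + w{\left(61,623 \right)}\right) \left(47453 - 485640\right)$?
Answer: $158967670795 - 438187 \sqrt{22} \approx 1.5897 \cdot 10^{11}$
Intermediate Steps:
$\left(-362785 + w{\left(61,623 \right)}\right) \left(47453 - 485640\right) = \left(-362785 + \sqrt{-39 + 61}\right) \left(47453 - 485640\right) = \left(-362785 + \sqrt{22}\right) \left(-438187\right) = 158967670795 - 438187 \sqrt{22}$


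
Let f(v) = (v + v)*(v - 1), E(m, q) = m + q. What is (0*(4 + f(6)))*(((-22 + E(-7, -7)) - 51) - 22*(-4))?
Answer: 0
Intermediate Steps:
f(v) = 2*v*(-1 + v) (f(v) = (2*v)*(-1 + v) = 2*v*(-1 + v))
(0*(4 + f(6)))*(((-22 + E(-7, -7)) - 51) - 22*(-4)) = (0*(4 + 2*6*(-1 + 6)))*(((-22 + (-7 - 7)) - 51) - 22*(-4)) = (0*(4 + 2*6*5))*(((-22 - 14) - 51) + 88) = (0*(4 + 60))*((-36 - 51) + 88) = (0*64)*(-87 + 88) = 0*1 = 0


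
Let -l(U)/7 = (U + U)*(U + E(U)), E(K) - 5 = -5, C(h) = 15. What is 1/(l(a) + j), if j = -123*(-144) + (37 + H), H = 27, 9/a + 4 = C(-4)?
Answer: 121/2149762 ≈ 5.6285e-5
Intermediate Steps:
E(K) = 0 (E(K) = 5 - 5 = 0)
a = 9/11 (a = 9/(-4 + 15) = 9/11 ≈ 0.81818)
l(U) = -14*U**2 (l(U) = -7*(U + U)*(U + 0) = -7*2*U*U = -14*U**2)
j = 17776 (j = -123*(-144) + (37 + 27) = 17712 + 64 = 17776)
1/(l(a) + j) = 1/(-14*(9/11)**2 + 17776) = 1/(-14*81/121 + 17776) = 1/(-1134/121 + 17776) = 1/(2149762/121) = 121/2149762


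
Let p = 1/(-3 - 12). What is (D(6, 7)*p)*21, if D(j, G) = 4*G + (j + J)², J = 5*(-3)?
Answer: -763/5 ≈ -152.60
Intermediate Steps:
J = -15
p = -1/15 (p = 1/(-15) = -1/15 ≈ -0.066667)
D(j, G) = (-15 + j)² + 4*G (D(j, G) = 4*G + (j - 15)² = 4*G + (-15 + j)² = (-15 + j)² + 4*G)
(D(6, 7)*p)*21 = (((-15 + 6)² + 4*7)*(-1/15))*21 = (((-9)² + 28)*(-1/15))*21 = ((81 + 28)*(-1/15))*21 = (109*(-1/15))*21 = -109/15*21 = -763/5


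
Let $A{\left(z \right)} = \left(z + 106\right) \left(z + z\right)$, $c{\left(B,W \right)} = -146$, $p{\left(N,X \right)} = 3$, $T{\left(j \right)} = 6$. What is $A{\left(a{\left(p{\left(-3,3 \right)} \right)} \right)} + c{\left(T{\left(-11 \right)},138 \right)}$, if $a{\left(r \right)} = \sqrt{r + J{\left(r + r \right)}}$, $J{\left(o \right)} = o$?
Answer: $508$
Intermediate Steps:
$a{\left(r \right)} = \sqrt{3} \sqrt{r}$ ($a{\left(r \right)} = \sqrt{r + \left(r + r\right)} = \sqrt{r + 2 r} = \sqrt{3 r} = \sqrt{3} \sqrt{r}$)
$A{\left(z \right)} = 2 z \left(106 + z\right)$ ($A{\left(z \right)} = \left(106 + z\right) 2 z = 2 z \left(106 + z\right)$)
$A{\left(a{\left(p{\left(-3,3 \right)} \right)} \right)} + c{\left(T{\left(-11 \right)},138 \right)} = 2 \sqrt{3} \sqrt{3} \left(106 + \sqrt{3} \sqrt{3}\right) - 146 = 2 \cdot 3 \left(106 + 3\right) - 146 = 2 \cdot 3 \cdot 109 - 146 = 654 - 146 = 508$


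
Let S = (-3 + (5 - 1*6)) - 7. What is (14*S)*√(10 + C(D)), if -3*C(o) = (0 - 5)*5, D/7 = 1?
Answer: -154*√165/3 ≈ -659.39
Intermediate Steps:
D = 7 (D = 7*1 = 7)
C(o) = 25/3 (C(o) = -(0 - 5)*5/3 = -(-5)*5/3 = -⅓*(-25) = 25/3)
S = -11 (S = (-3 + (5 - 6)) - 7 = (-3 - 1) - 7 = -4 - 7 = -11)
(14*S)*√(10 + C(D)) = (14*(-11))*√(10 + 25/3) = -154*√165/3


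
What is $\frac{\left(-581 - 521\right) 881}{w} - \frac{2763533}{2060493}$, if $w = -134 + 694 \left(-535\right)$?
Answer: $\frac{162335312329}{127552758672} \approx 1.2727$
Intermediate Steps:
$w = -371424$ ($w = -134 - 371290 = -371424$)
$\frac{\left(-581 - 521\right) 881}{w} - \frac{2763533}{2060493} = \frac{\left(-581 - 521\right) 881}{-371424} - \frac{2763533}{2060493} = \left(-1102\right) 881 \left(- \frac{1}{371424}\right) - \frac{2763533}{2060493} = \left(-970862\right) \left(- \frac{1}{371424}\right) - \frac{2763533}{2060493} = \frac{485431}{185712} - \frac{2763533}{2060493} = \frac{162335312329}{127552758672}$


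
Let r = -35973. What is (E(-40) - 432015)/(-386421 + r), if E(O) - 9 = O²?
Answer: 215203/211197 ≈ 1.0190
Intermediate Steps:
E(O) = 9 + O²
(E(-40) - 432015)/(-386421 + r) = ((9 + (-40)²) - 432015)/(-386421 - 35973) = ((9 + 1600) - 432015)/(-422394) = (1609 - 432015)*(-1/422394) = -430406*(-1/422394) = 215203/211197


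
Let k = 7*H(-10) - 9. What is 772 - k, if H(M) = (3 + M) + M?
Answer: 900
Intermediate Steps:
H(M) = 3 + 2*M
k = -128 (k = 7*(3 + 2*(-10)) - 9 = 7*(3 - 20) - 9 = 7*(-17) - 9 = -119 - 9 = -128)
772 - k = 772 - 1*(-128) = 772 + 128 = 900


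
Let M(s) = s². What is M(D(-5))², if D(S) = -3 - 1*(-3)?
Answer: 0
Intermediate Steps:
D(S) = 0 (D(S) = -3 + 3 = 0)
M(D(-5))² = (0²)² = 0² = 0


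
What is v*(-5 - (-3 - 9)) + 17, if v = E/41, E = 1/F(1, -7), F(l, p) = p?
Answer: 696/41 ≈ 16.976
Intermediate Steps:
E = -⅐ (E = 1/(-7) = -⅐ ≈ -0.14286)
v = -1/287 (v = -⅐/41 = -⅐*1/41 = -1/287 ≈ -0.0034843)
v*(-5 - (-3 - 9)) + 17 = -(-5 - (-3 - 9))/287 + 17 = -(-5 - 1*(-12))/287 + 17 = -(-5 + 12)/287 + 17 = -1/287*7 + 17 = -1/41 + 17 = 696/41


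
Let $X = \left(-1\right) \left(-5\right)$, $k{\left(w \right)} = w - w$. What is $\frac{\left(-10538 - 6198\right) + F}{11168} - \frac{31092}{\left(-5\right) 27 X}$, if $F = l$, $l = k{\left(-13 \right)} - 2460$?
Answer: $\frac{27856513}{628200} \approx 44.343$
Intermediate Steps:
$k{\left(w \right)} = 0$
$X = 5$
$l = -2460$ ($l = 0 - 2460 = -2460$)
$F = -2460$
$\frac{\left(-10538 - 6198\right) + F}{11168} - \frac{31092}{\left(-5\right) 27 X} = \frac{\left(-10538 - 6198\right) - 2460}{11168} - \frac{31092}{\left(-5\right) 27 \cdot 5} = \left(-16736 - 2460\right) \frac{1}{11168} - \frac{31092}{\left(-135\right) 5} = \left(-19196\right) \frac{1}{11168} - \frac{31092}{-675} = - \frac{4799}{2792} - - \frac{10364}{225} = - \frac{4799}{2792} + \frac{10364}{225} = \frac{27856513}{628200}$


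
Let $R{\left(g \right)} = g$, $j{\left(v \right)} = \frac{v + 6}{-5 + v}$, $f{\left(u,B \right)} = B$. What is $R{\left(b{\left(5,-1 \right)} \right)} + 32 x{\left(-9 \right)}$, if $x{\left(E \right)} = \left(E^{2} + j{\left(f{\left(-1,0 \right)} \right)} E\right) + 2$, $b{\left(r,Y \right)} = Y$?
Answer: $\frac{15003}{5} \approx 3000.6$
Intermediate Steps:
$j{\left(v \right)} = \frac{6 + v}{-5 + v}$
$x{\left(E \right)} = 2 + E^{2} - \frac{6 E}{5}$ ($x{\left(E \right)} = \left(E^{2} + \frac{6 + 0}{-5 + 0} E\right) + 2 = \left(E^{2} + \frac{1}{-5} \cdot 6 E\right) + 2 = \left(E^{2} + \left(- \frac{1}{5}\right) 6 E\right) + 2 = \left(E^{2} - \frac{6 E}{5}\right) + 2 = 2 + E^{2} - \frac{6 E}{5}$)
$R{\left(b{\left(5,-1 \right)} \right)} + 32 x{\left(-9 \right)} = -1 + 32 \left(2 + \left(-9\right)^{2} - - \frac{54}{5}\right) = -1 + 32 \left(2 + 81 + \frac{54}{5}\right) = -1 + 32 \cdot \frac{469}{5} = -1 + \frac{15008}{5} = \frac{15003}{5}$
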